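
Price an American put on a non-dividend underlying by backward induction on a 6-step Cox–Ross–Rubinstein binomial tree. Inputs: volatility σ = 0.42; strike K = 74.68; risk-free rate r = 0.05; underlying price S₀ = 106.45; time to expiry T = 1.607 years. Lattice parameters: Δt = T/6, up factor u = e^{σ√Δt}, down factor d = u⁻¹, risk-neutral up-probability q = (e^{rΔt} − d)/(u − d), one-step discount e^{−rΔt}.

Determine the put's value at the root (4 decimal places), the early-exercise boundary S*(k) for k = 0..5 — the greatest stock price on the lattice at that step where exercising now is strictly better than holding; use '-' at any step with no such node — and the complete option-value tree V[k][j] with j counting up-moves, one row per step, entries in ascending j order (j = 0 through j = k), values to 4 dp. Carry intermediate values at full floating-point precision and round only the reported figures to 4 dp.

price = 5.6149
boundary = - - - - 44.6222 55.4561
tree:
5.6149
8.9266 2.1375
13.8563 3.7662 0.4096
20.8483 6.5710 0.7931 0.0000
30.0578 11.3259 1.5359 0.0000 0.0000
38.7752 19.2239 2.9742 0.0000 0.0000 0.0000
45.7896 30.0578 5.7595 0.0000 0.0000 0.0000 0.0000

params: Δt=0.26783 u=1.24279 d=0.80464 q=0.47664 e^(-rΔt)=0.98670
t_6 payoffs: 45.7896 30.0578 5.7595 0.0000 0.0000 0.0000 0.0000
t_5: node(5,0) S=35.9048 payoff=38.7752 vs cont=37.7818 → 38.7752 [stop]  node(5,1) S=55.4561 payoff=19.2239 vs cont=18.2304 → 19.2239 [stop]  node(5,2) S=85.6539 payoff=0.0000 vs cont=2.9742 → 2.9742 [wait]  node(5,3) S=132.2953 payoff=0.0000 vs cont=0.0000 → 0.0000 [wait]  node(5,4) S=204.3345 payoff=0.0000 vs cont=0.0000 → 0.0000 [wait]  node(5,5) S=315.6015 payoff=0.0000 vs cont=0.0000 → 0.0000 [wait]  ⇒ S*(5)=55.4561
t_4: node(4,0) S=44.6222 payoff=30.0578 vs cont=29.0644 → 30.0578 [stop]  node(4,1) S=68.9205 payoff=5.7595 vs cont=11.3259 → 11.3259 [wait]  node(4,2) S=106.4500 payoff=0.0000 vs cont=1.5359 → 1.5359 [wait]  node(4,3) S=164.4156 payoff=0.0000 vs cont=0.0000 → 0.0000 [wait]  node(4,4) S=253.9454 payoff=0.0000 vs cont=0.0000 → 0.0000 [wait]  ⇒ S*(4)=44.6222
t_3: node(3,0) S=55.4561 payoff=19.2239 vs cont=20.8483 → 20.8483 [wait]  node(3,1) S=85.6539 payoff=0.0000 vs cont=6.5710 → 6.5710 [wait]  node(3,2) S=132.2953 payoff=0.0000 vs cont=0.7931 → 0.7931 [wait]  node(3,3) S=204.3345 payoff=0.0000 vs cont=0.0000 → 0.0000 [wait]  ⇒ S*(3)=-
t_2: node(2,0) S=68.9205 payoff=5.7595 vs cont=13.8563 → 13.8563 [wait]  node(2,1) S=106.4500 payoff=0.0000 vs cont=3.7662 → 3.7662 [wait]  node(2,2) S=164.4156 payoff=0.0000 vs cont=0.4096 → 0.4096 [wait]  ⇒ S*(2)=-
t_1: node(1,0) S=85.6539 payoff=0.0000 vs cont=8.9266 → 8.9266 [wait]  node(1,1) S=132.2953 payoff=0.0000 vs cont=2.1375 → 2.1375 [wait]  ⇒ S*(1)=-
t_0: node(0,0) S=106.4500 payoff=0.0000 vs cont=5.6149 → 5.6149 [wait]  ⇒ S*(0)=-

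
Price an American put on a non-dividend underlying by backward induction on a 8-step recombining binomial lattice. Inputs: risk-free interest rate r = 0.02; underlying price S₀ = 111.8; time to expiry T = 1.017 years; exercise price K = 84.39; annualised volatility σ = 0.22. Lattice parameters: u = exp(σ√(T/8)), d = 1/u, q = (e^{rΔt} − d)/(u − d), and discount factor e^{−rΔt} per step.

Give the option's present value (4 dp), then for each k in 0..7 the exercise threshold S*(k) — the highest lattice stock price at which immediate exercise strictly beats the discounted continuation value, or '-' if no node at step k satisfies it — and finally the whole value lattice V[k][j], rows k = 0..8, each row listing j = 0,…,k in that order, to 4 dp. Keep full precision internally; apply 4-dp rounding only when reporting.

price = 0.8782
boundary = - - - - - - 69.8305 75.5286
tree:
0.8782
1.4821 0.2705
2.4623 0.4961 0.0432
4.0130 0.9031 0.0861 0.0000
6.3848 1.6294 0.1715 0.0000 0.0000
9.8470 2.9081 0.3416 0.0000 0.0000 0.0000
14.5595 5.1206 0.6803 0.0000 0.0000 0.0000 0.0000
19.8277 8.8614 1.3549 0.0000 0.0000 0.0000 0.0000 0.0000
24.6984 14.5595 2.6984 0.0000 0.0000 0.0000 0.0000 0.0000 0.0000

Δt=0.12712  u=1.08160  d=0.92456  q=0.49661  discount=0.99746
step 8 (expiry): payoffs max(K−S,0) = 24.6984 14.5595 2.6984 0.0000 0.0000 0.0000 0.0000 0.0000 0.0000
step 7: (k=7,j=0): S=64.5623, (K−S)⁺=19.8277, hold=19.6134 ⇒ V=19.8277 exercise | (k=7,j=1): S=75.5286, (K−S)⁺=8.8614, hold=8.6471 ⇒ V=8.8614 exercise | (k=7,j=2): S=88.3575, (K−S)⁺=0.0000, hold=1.3549 ⇒ V=1.3549 continue | (k=7,j=3): S=103.3655, (K−S)⁺=0.0000, hold=0.0000 ⇒ V=0.0000 continue | (k=7,j=4): S=120.9227, (K−S)⁺=0.0000, hold=0.0000 ⇒ V=0.0000 continue | (k=7,j=5): S=141.4621, (K−S)⁺=0.0000, hold=0.0000 ⇒ V=0.0000 continue | (k=7,j=6): S=165.4902, (K−S)⁺=0.0000, hold=0.0000 ⇒ V=0.0000 continue | (k=7,j=7): S=193.5996, (K−S)⁺=0.0000, hold=0.0000 ⇒ V=0.0000 continue  boundary S*=75.5286
step 6: (k=6,j=0): S=69.8305, (K−S)⁺=14.5595, hold=14.3452 ⇒ V=14.5595 exercise | (k=6,j=1): S=81.6916, (K−S)⁺=2.6984, hold=5.1206 ⇒ V=5.1206 continue | (k=6,j=2): S=95.5674, (K−S)⁺=0.0000, hold=0.6803 ⇒ V=0.6803 continue | (k=6,j=3): S=111.8000, (K−S)⁺=0.0000, hold=0.0000 ⇒ V=0.0000 continue | (k=6,j=4): S=130.7898, (K−S)⁺=0.0000, hold=0.0000 ⇒ V=0.0000 continue | (k=6,j=5): S=153.0052, (K−S)⁺=0.0000, hold=0.0000 ⇒ V=0.0000 continue | (k=6,j=6): S=178.9940, (K−S)⁺=0.0000, hold=0.0000 ⇒ V=0.0000 continue  boundary S*=69.8305
step 5: (k=5,j=0): S=75.5286, (K−S)⁺=8.8614, hold=9.8470 ⇒ V=9.8470 continue | (k=5,j=1): S=88.3575, (K−S)⁺=0.0000, hold=2.9081 ⇒ V=2.9081 continue | (k=5,j=2): S=103.3655, (K−S)⁺=0.0000, hold=0.3416 ⇒ V=0.3416 continue | (k=5,j=3): S=120.9227, (K−S)⁺=0.0000, hold=0.0000 ⇒ V=0.0000 continue | (k=5,j=4): S=141.4621, (K−S)⁺=0.0000, hold=0.0000 ⇒ V=0.0000 continue | (k=5,j=5): S=165.4902, (K−S)⁺=0.0000, hold=0.0000 ⇒ V=0.0000 continue  boundary S*=-
step 4: (k=4,j=0): S=81.6916, (K−S)⁺=2.6984, hold=6.3848 ⇒ V=6.3848 continue | (k=4,j=1): S=95.5674, (K−S)⁺=0.0000, hold=1.6294 ⇒ V=1.6294 continue | (k=4,j=2): S=111.8000, (K−S)⁺=0.0000, hold=0.1715 ⇒ V=0.1715 continue | (k=4,j=3): S=130.7898, (K−S)⁺=0.0000, hold=0.0000 ⇒ V=0.0000 continue | (k=4,j=4): S=153.0052, (K−S)⁺=0.0000, hold=0.0000 ⇒ V=0.0000 continue  boundary S*=-
step 3: (k=3,j=0): S=88.3575, (K−S)⁺=0.0000, hold=4.0130 ⇒ V=4.0130 continue | (k=3,j=1): S=103.3655, (K−S)⁺=0.0000, hold=0.9031 ⇒ V=0.9031 continue | (k=3,j=2): S=120.9227, (K−S)⁺=0.0000, hold=0.0861 ⇒ V=0.0861 continue | (k=3,j=3): S=141.4621, (K−S)⁺=0.0000, hold=0.0000 ⇒ V=0.0000 continue  boundary S*=-
step 2: (k=2,j=0): S=95.5674, (K−S)⁺=0.0000, hold=2.4623 ⇒ V=2.4623 continue | (k=2,j=1): S=111.8000, (K−S)⁺=0.0000, hold=0.4961 ⇒ V=0.4961 continue | (k=2,j=2): S=130.7898, (K−S)⁺=0.0000, hold=0.0432 ⇒ V=0.0432 continue  boundary S*=-
step 1: (k=1,j=0): S=103.3655, (K−S)⁺=0.0000, hold=1.4821 ⇒ V=1.4821 continue | (k=1,j=1): S=120.9227, (K−S)⁺=0.0000, hold=0.2705 ⇒ V=0.2705 continue  boundary S*=-
step 0: (k=0,j=0): S=111.8000, (K−S)⁺=0.0000, hold=0.8782 ⇒ V=0.8782 continue  boundary S*=-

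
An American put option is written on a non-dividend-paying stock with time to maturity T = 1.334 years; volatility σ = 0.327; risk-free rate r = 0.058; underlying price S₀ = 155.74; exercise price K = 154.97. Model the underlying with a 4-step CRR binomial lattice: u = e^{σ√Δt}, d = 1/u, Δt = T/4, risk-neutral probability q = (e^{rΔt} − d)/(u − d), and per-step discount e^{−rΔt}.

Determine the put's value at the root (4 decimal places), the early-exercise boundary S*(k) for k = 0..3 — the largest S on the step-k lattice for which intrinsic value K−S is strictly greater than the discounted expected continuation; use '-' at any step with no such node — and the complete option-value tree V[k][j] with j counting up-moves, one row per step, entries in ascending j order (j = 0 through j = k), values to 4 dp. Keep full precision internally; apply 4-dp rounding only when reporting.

price = 17.4837
boundary = - - 106.7518 128.9400
tree:
17.4837
29.7022 6.1524
48.2182 12.6549 0.0000
66.5882 26.0300 0.0000 0.0000
81.7971 48.2182 0.0000 0.0000 0.0000

Δt=0.33350  u=1.20785  d=0.82792  q=0.50434  discount=0.98084
step 4 (expiry): payoffs max(K−S,0) = 81.7971 48.2182 0.0000 0.0000 0.0000
step 3: (k=3,j=0): S=88.3818, (K−S)⁺=66.5882, hold=63.6194 ⇒ V=66.5882 exercise | (k=3,j=1): S=128.9400, (K−S)⁺=26.0300, hold=23.4421 ⇒ V=26.0300 exercise | (k=3,j=2): S=188.1103, (K−S)⁺=0.0000, hold=0.0000 ⇒ V=0.0000 continue | (k=3,j=3): S=274.4338, (K−S)⁺=0.0000, hold=0.0000 ⇒ V=0.0000 continue  boundary S*=128.9400
step 2: (k=2,j=0): S=106.7518, (K−S)⁺=48.2182, hold=45.2494 ⇒ V=48.2182 exercise | (k=2,j=1): S=155.7400, (K−S)⁺=0.0000, hold=12.6549 ⇒ V=12.6549 continue | (k=2,j=2): S=227.2088, (K−S)⁺=0.0000, hold=0.0000 ⇒ V=0.0000 continue  boundary S*=106.7518
step 1: (k=1,j=0): S=128.9400, (K−S)⁺=26.0300, hold=29.7022 ⇒ V=29.7022 continue | (k=1,j=1): S=188.1103, (K−S)⁺=0.0000, hold=6.1524 ⇒ V=6.1524 continue  boundary S*=-
step 0: (k=0,j=0): S=155.7400, (K−S)⁺=0.0000, hold=17.4837 ⇒ V=17.4837 continue  boundary S*=-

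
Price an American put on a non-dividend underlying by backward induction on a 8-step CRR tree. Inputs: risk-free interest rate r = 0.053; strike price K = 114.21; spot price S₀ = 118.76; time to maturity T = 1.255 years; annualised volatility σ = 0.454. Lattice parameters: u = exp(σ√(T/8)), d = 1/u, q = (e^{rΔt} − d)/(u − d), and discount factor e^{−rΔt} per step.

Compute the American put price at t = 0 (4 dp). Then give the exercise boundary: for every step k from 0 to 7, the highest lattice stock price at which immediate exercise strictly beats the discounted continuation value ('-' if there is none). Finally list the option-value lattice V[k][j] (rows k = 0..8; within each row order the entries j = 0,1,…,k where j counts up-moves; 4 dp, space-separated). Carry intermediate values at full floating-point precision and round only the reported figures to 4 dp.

price = 17.7156
boundary = - - - 69.2450 57.8488 69.2450 82.8862 69.2450
tree:
17.7156
24.9837 10.0960
34.1377 15.4336 4.4492
44.9650 22.9219 7.5339 1.1617
56.3612 32.8397 12.5024 2.2452 0.0000
65.8818 44.9650 20.1852 4.3392 0.0000 0.0000
73.8355 56.3612 31.3238 8.3862 0.0000 0.0000 0.0000
80.4803 65.8818 44.9650 16.2076 0.0000 0.0000 0.0000 0.0000
86.0314 73.8355 56.3612 31.3238 0.0000 0.0000 0.0000 0.0000 0.0000

Δt=0.15687, u=1.19700, d=0.83542, q=0.47826, disc=e^(-rΔt)=0.99172
k=8 terminal: V=max(K-S,0) → 86.0314 73.8355 56.3612 31.3238 0.0000 0.0000 0.0000 0.0000 0.0000
k=7: j=0 S=33.7297 intr=80.4803 cont=79.5346 V=80.4803[EX]; j=1 S=48.3282 intr=65.8818 cont=64.9361 V=65.8818[EX]; j=2 S=69.2450 intr=44.9650 cont=44.0193 V=44.9650[EX]; j=3 S=99.2148 intr=14.9952 cont=16.2076 V=16.2076[hold]; j=4 S=142.1556 intr=0.0000 cont=0.0000 V=0.0000[hold]; j=5 S=203.6816 intr=0.0000 cont=0.0000 V=0.0000[hold]; j=6 S=291.8365 intr=0.0000 cont=0.0000 V=0.0000[hold]; j=7 S=418.1455 intr=0.0000 cont=0.0000 V=0.0000[hold]  S*(7)=69.2450
k=6: j=0 S=40.3745 intr=73.8355 cont=72.8899 V=73.8355[EX]; j=1 S=57.8488 intr=56.3612 cont=55.4155 V=56.3612[EX]; j=2 S=82.8862 intr=31.3238 cont=30.9532 V=31.3238[EX]; j=3 S=118.7600 intr=0.0000 cont=8.3862 V=8.3862[hold]; j=4 S=170.1602 intr=0.0000 cont=0.0000 V=0.0000[hold]; j=5 S=243.8068 intr=0.0000 cont=0.0000 V=0.0000[hold]; j=6 S=349.3281 intr=0.0000 cont=0.0000 V=0.0000[hold]  S*(6)=82.8862
k=5: j=0 S=48.3282 intr=65.8818 cont=64.9361 V=65.8818[EX]; j=1 S=69.2450 intr=44.9650 cont=44.0193 V=44.9650[EX]; j=2 S=99.2148 intr=14.9952 cont=20.1852 V=20.1852[hold]; j=3 S=142.1556 intr=0.0000 cont=4.3392 V=4.3392[hold]; j=4 S=203.6816 intr=0.0000 cont=0.0000 V=0.0000[hold]; j=5 S=291.8365 intr=0.0000 cont=0.0000 V=0.0000[hold]  S*(5)=69.2450
k=4: j=0 S=57.8488 intr=56.3612 cont=55.4155 V=56.3612[EX]; j=1 S=82.8862 intr=31.3238 cont=32.8397 V=32.8397[hold]; j=2 S=118.7600 intr=0.0000 cont=12.5024 V=12.5024[hold]; j=3 S=170.1602 intr=0.0000 cont=2.2452 V=2.2452[hold]; j=4 S=243.8068 intr=0.0000 cont=0.0000 V=0.0000[hold]  S*(4)=57.8488
k=3: j=0 S=69.2450 intr=44.9650 cont=44.7383 V=44.9650[EX]; j=1 S=99.2148 intr=14.9952 cont=22.9219 V=22.9219[hold]; j=2 S=142.1556 intr=0.0000 cont=7.5339 V=7.5339[hold]; j=3 S=203.6816 intr=0.0000 cont=1.1617 V=1.1617[hold]  S*(3)=69.2450
k=2: j=0 S=82.8862 intr=31.3238 cont=34.1377 V=34.1377[hold]; j=1 S=118.7600 intr=0.0000 cont=15.4336 V=15.4336[hold]; j=2 S=170.1602 intr=0.0000 cont=4.4492 V=4.4492[hold]  S*(2)=-
k=1: j=0 S=99.2148 intr=14.9952 cont=24.9837 V=24.9837[hold]; j=1 S=142.1556 intr=0.0000 cont=10.0960 V=10.0960[hold]  S*(1)=-
k=0: j=0 S=118.7600 intr=0.0000 cont=17.7156 V=17.7156[hold]  S*(0)=-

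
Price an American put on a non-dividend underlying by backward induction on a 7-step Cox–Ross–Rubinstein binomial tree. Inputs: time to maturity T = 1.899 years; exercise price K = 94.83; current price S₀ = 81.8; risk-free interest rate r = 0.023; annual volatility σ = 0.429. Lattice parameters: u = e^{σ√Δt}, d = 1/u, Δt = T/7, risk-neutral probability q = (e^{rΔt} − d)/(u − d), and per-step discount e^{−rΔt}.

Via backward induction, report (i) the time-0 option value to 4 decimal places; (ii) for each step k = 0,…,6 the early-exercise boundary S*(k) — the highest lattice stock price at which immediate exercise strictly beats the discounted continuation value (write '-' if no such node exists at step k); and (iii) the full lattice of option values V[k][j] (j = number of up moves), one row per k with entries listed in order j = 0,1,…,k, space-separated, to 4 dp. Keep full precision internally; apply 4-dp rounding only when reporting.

price = 25.5084
boundary = - - - 41.8437 52.3204 41.8437 52.3204
tree:
25.5084
33.7413 16.1241
43.1143 23.1217 8.0718
52.9863 32.0328 12.9032 2.4707
61.3651 42.5096 20.0851 4.5892 0.0000
68.0662 52.9863 30.0965 8.5242 0.0000 0.0000
73.4254 61.3651 42.5096 15.8333 0.0000 0.0000 0.0000
77.7115 68.0662 52.9863 29.4097 0.0000 0.0000 0.0000 0.0000

Δt=0.27129  u=1.25038  d=0.79976  q=0.45826  discount=0.99378
step 7 (expiry): payoffs max(K−S,0) = 77.7115 68.0662 52.9863 29.4097 0.0000 0.0000 0.0000 0.0000
step 6: (k=6,j=0): S=21.4046, (K−S)⁺=73.4254, hold=72.8355 ⇒ V=73.4254 exercise | (k=6,j=1): S=33.4649, (K−S)⁺=61.3651, hold=60.7752 ⇒ V=61.3651 exercise | (k=6,j=2): S=52.3204, (K−S)⁺=42.5096, hold=41.9197 ⇒ V=42.5096 exercise | (k=6,j=3): S=81.8000, (K−S)⁺=13.0300, hold=15.8333 ⇒ V=15.8333 continue | (k=6,j=4): S=127.8896, (K−S)⁺=0.0000, hold=0.0000 ⇒ V=0.0000 continue | (k=6,j=5): S=199.9480, (K−S)⁺=0.0000, hold=0.0000 ⇒ V=0.0000 continue | (k=6,j=6): S=312.6072, (K−S)⁺=0.0000, hold=0.0000 ⇒ V=0.0000 continue  boundary S*=52.3204
step 5: (k=5,j=0): S=26.7638, (K−S)⁺=68.0662, hold=67.4763 ⇒ V=68.0662 exercise | (k=5,j=1): S=41.8437, (K−S)⁺=52.9863, hold=52.3964 ⇒ V=52.9863 exercise | (k=5,j=2): S=65.4203, (K−S)⁺=29.4097, hold=30.0965 ⇒ V=30.0965 continue | (k=5,j=3): S=102.2808, (K−S)⁺=0.0000, hold=8.5242 ⇒ V=8.5242 continue | (k=5,j=4): S=159.9102, (K−S)⁺=0.0000, hold=0.0000 ⇒ V=0.0000 continue | (k=5,j=5): S=250.0104, (K−S)⁺=0.0000, hold=0.0000 ⇒ V=0.0000 continue  boundary S*=41.8437
step 4: (k=4,j=0): S=33.4649, (K−S)⁺=61.3651, hold=60.7752 ⇒ V=61.3651 exercise | (k=4,j=1): S=52.3204, (K−S)⁺=42.5096, hold=42.2325 ⇒ V=42.5096 exercise | (k=4,j=2): S=81.8000, (K−S)⁺=13.0300, hold=20.0851 ⇒ V=20.0851 continue | (k=4,j=3): S=127.8896, (K−S)⁺=0.0000, hold=4.5892 ⇒ V=4.5892 continue | (k=4,j=4): S=199.9480, (K−S)⁺=0.0000, hold=0.0000 ⇒ V=0.0000 continue  boundary S*=52.3204
step 3: (k=3,j=0): S=41.8437, (K−S)⁺=52.9863, hold=52.3964 ⇒ V=52.9863 exercise | (k=3,j=1): S=65.4203, (K−S)⁺=29.4097, hold=32.0328 ⇒ V=32.0328 continue | (k=3,j=2): S=102.2808, (K−S)⁺=0.0000, hold=12.9032 ⇒ V=12.9032 continue | (k=3,j=3): S=159.9102, (K−S)⁺=0.0000, hold=2.4707 ⇒ V=2.4707 continue  boundary S*=41.8437
step 2: (k=2,j=0): S=52.3204, (K−S)⁺=42.5096, hold=43.1143 ⇒ V=43.1143 continue | (k=2,j=1): S=81.8000, (K−S)⁺=13.0300, hold=23.1217 ⇒ V=23.1217 continue | (k=2,j=2): S=127.8896, (K−S)⁺=0.0000, hold=8.0718 ⇒ V=8.0718 continue  boundary S*=-
step 1: (k=1,j=0): S=65.4203, (K−S)⁺=29.4097, hold=33.7413 ⇒ V=33.7413 continue | (k=1,j=1): S=102.2808, (K−S)⁺=0.0000, hold=16.1241 ⇒ V=16.1241 continue  boundary S*=-
step 0: (k=0,j=0): S=81.8000, (K−S)⁺=13.0300, hold=25.5084 ⇒ V=25.5084 continue  boundary S*=-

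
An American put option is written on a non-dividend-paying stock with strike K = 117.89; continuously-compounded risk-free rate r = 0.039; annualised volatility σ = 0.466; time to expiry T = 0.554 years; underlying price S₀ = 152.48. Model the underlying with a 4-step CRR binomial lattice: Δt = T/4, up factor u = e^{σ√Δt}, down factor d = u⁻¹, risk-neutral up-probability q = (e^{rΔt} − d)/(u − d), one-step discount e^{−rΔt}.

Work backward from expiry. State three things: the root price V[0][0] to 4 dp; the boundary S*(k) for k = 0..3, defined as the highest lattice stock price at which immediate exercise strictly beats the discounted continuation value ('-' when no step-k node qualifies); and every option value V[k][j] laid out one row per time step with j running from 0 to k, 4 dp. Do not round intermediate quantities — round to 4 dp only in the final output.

price = 6.0000
boundary = - - - 90.6277
tree:
6.0000
10.1245 1.4604
16.7993 2.7824 0.0000
27.2623 5.3012 0.0000 0.0000
41.6920 10.1001 0.0000 0.0000 0.0000

params: Δt=0.13850 u=1.18937 d=0.84078 q=0.47229 e^(-rΔt)=0.99461
t_4 payoffs: 41.6920 10.1001 0.0000 0.0000 0.0000
t_3: node(3,0) S=90.6277 payoff=27.2623 vs cont=26.6273 → 27.2623 [stop]  node(3,1) S=128.2022 payoff=0.0000 vs cont=5.3012 → 5.3012 [wait]  node(3,2) S=181.3553 payoff=0.0000 vs cont=0.0000 → 0.0000 [wait]  node(3,3) S=256.5458 payoff=0.0000 vs cont=0.0000 → 0.0000 [wait]  ⇒ S*(3)=90.6277
t_2: node(2,0) S=107.7899 payoff=10.1001 vs cont=16.7993 → 16.7993 [wait]  node(2,1) S=152.4800 payoff=0.0000 vs cont=2.7824 → 2.7824 [wait]  node(2,2) S=215.6987 payoff=0.0000 vs cont=0.0000 → 0.0000 [wait]  ⇒ S*(2)=-
t_1: node(1,0) S=128.2022 payoff=0.0000 vs cont=10.1245 → 10.1245 [wait]  node(1,1) S=181.3553 payoff=0.0000 vs cont=1.4604 → 1.4604 [wait]  ⇒ S*(1)=-
t_0: node(0,0) S=152.4800 payoff=0.0000 vs cont=6.0000 → 6.0000 [wait]  ⇒ S*(0)=-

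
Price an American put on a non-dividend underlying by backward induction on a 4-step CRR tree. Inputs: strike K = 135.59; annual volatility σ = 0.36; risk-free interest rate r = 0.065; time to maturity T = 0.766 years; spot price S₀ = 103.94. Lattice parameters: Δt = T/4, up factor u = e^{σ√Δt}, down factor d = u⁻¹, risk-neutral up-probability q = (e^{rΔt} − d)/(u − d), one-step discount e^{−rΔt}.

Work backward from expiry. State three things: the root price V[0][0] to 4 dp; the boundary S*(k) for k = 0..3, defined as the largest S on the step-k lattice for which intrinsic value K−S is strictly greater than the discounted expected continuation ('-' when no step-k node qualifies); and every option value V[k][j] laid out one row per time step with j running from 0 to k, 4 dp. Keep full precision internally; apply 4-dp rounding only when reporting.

price = 32.6973
boundary = - 88.7901 103.9400 88.7901
tree:
32.6973
46.7999 19.4294
59.7416 31.6500 7.7091
70.7970 46.7999 15.6203 0.0000
80.2409 59.7416 31.6500 0.0000 0.0000

Δt=0.19150  u=1.17063  d=0.85424  q=0.50029  discount=0.98763
step 4 (expiry): payoffs max(K−S,0) = 80.2409 59.7416 31.6500 0.0000 0.0000
step 3: (k=3,j=0): S=64.7930, (K−S)⁺=70.7970, hold=69.1197 ⇒ V=70.7970 exercise | (k=3,j=1): S=88.7901, (K−S)⁺=46.7999, hold=45.1226 ⇒ V=46.7999 exercise | (k=3,j=2): S=121.6749, (K−S)⁺=13.9151, hold=15.6203 ⇒ V=15.6203 continue | (k=3,j=3): S=166.7390, (K−S)⁺=0.0000, hold=0.0000 ⇒ V=0.0000 continue  boundary S*=88.7901
step 2: (k=2,j=0): S=75.8484, (K−S)⁺=59.7416, hold=58.0643 ⇒ V=59.7416 exercise | (k=2,j=1): S=103.9400, (K−S)⁺=31.6500, hold=30.8152 ⇒ V=31.6500 exercise | (k=2,j=2): S=142.4357, (K−S)⁺=0.0000, hold=7.7091 ⇒ V=7.7091 continue  boundary S*=103.9400
step 1: (k=1,j=0): S=88.7901, (K−S)⁺=46.7999, hold=45.1226 ⇒ V=46.7999 exercise | (k=1,j=1): S=121.6749, (K−S)⁺=13.9151, hold=19.4294 ⇒ V=19.4294 continue  boundary S*=88.7901
step 0: (k=0,j=0): S=103.9400, (K−S)⁺=31.6500, hold=32.6973 ⇒ V=32.6973 continue  boundary S*=-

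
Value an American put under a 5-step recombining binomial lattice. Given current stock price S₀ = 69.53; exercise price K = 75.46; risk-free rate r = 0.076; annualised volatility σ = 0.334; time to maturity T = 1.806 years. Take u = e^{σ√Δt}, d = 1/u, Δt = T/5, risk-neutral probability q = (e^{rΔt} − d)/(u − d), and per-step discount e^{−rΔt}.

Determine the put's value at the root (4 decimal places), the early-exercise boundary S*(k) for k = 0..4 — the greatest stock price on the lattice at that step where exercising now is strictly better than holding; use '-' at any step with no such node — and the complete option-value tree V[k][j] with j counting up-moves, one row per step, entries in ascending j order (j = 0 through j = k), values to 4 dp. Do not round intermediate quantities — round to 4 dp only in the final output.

price = 11.9042
boundary = - - 46.5390 56.8846 46.5390
tree:
11.9042
18.9655 5.9945
28.9210 10.7505 1.9056
37.3850 18.5754 4.0707 0.0000
44.3097 28.9210 8.6956 0.0000 0.0000
49.9750 37.3850 18.5754 0.0000 0.0000 0.0000

Δt=0.36120, u=1.22230, d=0.81813, q=0.51885, disc=e^(-rΔt)=0.97292
k=5 terminal: V=max(K-S,0) → 49.9750 37.3850 18.5754 0.0000 0.0000 0.0000
k=4: j=0 S=31.1503 intr=44.3097 cont=42.2664 V=44.3097[EX]; j=1 S=46.5390 intr=28.9210 cont=26.8777 V=28.9210[EX]; j=2 S=69.5300 intr=5.9300 cont=8.6956 V=8.6956[hold]; j=3 S=103.8789 intr=0.0000 cont=0.0000 V=0.0000[hold]; j=4 S=155.1967 intr=0.0000 cont=0.0000 V=0.0000[hold]  S*(4)=46.5390
k=3: j=0 S=38.0750 intr=37.3850 cont=35.3417 V=37.3850[EX]; j=1 S=56.8846 intr=18.5754 cont=17.9282 V=18.5754[EX]; j=2 S=84.9865 intr=0.0000 cont=4.0707 V=4.0707[hold]; j=3 S=126.9711 intr=0.0000 cont=0.0000 V=0.0000[hold]  S*(3)=56.8846
k=2: j=0 S=46.5390 intr=28.9210 cont=26.8777 V=28.9210[EX]; j=1 S=69.5300 intr=5.9300 cont=10.7505 V=10.7505[hold]; j=2 S=103.8789 intr=0.0000 cont=1.9056 V=1.9056[hold]  S*(2)=46.5390
k=1: j=0 S=56.8846 intr=18.5754 cont=18.9655 V=18.9655[hold]; j=1 S=84.9865 intr=0.0000 cont=5.9945 V=5.9945[hold]  S*(1)=-
k=0: j=0 S=69.5300 intr=5.9300 cont=11.9042 V=11.9042[hold]  S*(0)=-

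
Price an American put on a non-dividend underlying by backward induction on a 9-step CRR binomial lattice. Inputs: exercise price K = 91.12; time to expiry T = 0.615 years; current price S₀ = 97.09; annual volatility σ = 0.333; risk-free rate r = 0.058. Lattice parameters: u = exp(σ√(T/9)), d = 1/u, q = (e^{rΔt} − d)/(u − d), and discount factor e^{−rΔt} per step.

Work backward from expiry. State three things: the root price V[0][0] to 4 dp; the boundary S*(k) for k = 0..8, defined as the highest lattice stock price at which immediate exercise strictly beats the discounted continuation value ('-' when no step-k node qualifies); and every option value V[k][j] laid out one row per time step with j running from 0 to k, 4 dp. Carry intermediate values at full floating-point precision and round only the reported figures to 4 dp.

price = 5.9706
boundary = - - - - 68.5419 62.8277 68.5419 74.7757 81.5765
tree:
5.9706
8.7174 3.2824
12.3787 5.1403 1.4583
17.0243 7.8503 2.4822 0.4501
22.5781 11.6283 4.1500 0.8409 0.0644
28.2923 16.5874 6.7819 1.5619 0.1296 0.0000
33.5300 22.5781 10.7529 2.8809 0.2608 0.0000 0.0000
38.3312 28.2923 16.3443 5.2699 0.5247 0.0000 0.0000 0.0000
42.7320 33.5300 22.5781 9.5435 1.0557 0.0000 0.0000 0.0000 0.0000
46.7660 38.3312 28.2923 16.3443 2.1241 0.0000 0.0000 0.0000 0.0000 0.0000

Δt=0.06833  u=1.09095  d=0.91663  q=0.50103  discount=0.99604
step 9 (expiry): payoffs max(K−S,0) = 46.7660 38.3312 28.2923 16.3443 2.1241 0.0000 0.0000 0.0000 0.0000 0.0000
step 8: (k=8,j=0): S=48.3880, (K−S)⁺=42.7320, hold=42.3716 ⇒ V=42.7320 exercise | (k=8,j=1): S=57.5900, (K−S)⁺=33.5300, hold=33.1696 ⇒ V=33.5300 exercise | (k=8,j=2): S=68.5419, (K−S)⁺=22.5781, hold=22.2177 ⇒ V=22.5781 exercise | (k=8,j=3): S=81.5765, (K−S)⁺=9.5435, hold=9.1830 ⇒ V=9.5435 exercise | (k=8,j=4): S=97.0900, (K−S)⁺=0.0000, hold=1.0557 ⇒ V=1.0557 continue | (k=8,j=5): S=115.5537, (K−S)⁺=0.0000, hold=0.0000 ⇒ V=0.0000 continue | (k=8,j=6): S=137.5286, (K−S)⁺=0.0000, hold=0.0000 ⇒ V=0.0000 continue | (k=8,j=7): S=163.6825, (K−S)⁺=0.0000, hold=0.0000 ⇒ V=0.0000 continue | (k=8,j=8): S=194.8101, (K−S)⁺=0.0000, hold=0.0000 ⇒ V=0.0000 continue  boundary S*=81.5765
step 7: (k=7,j=0): S=52.7888, (K−S)⁺=38.3312, hold=37.9707 ⇒ V=38.3312 exercise | (k=7,j=1): S=62.8277, (K−S)⁺=28.2923, hold=27.9318 ⇒ V=28.2923 exercise | (k=7,j=2): S=74.7757, (K−S)⁺=16.3443, hold=15.9838 ⇒ V=16.3443 exercise | (k=7,j=3): S=88.9959, (K−S)⁺=2.1241, hold=5.2699 ⇒ V=5.2699 continue | (k=7,j=4): S=105.9203, (K−S)⁺=0.0000, hold=0.5247 ⇒ V=0.5247 continue | (k=7,j=5): S=126.0632, (K−S)⁺=0.0000, hold=0.0000 ⇒ V=0.0000 continue | (k=7,j=6): S=150.0367, (K−S)⁺=0.0000, hold=0.0000 ⇒ V=0.0000 continue | (k=7,j=7): S=178.5693, (K−S)⁺=0.0000, hold=0.0000 ⇒ V=0.0000 continue  boundary S*=74.7757
step 6: (k=6,j=0): S=57.5900, (K−S)⁺=33.5300, hold=33.1696 ⇒ V=33.5300 exercise | (k=6,j=1): S=68.5419, (K−S)⁺=22.5781, hold=22.2177 ⇒ V=22.5781 exercise | (k=6,j=2): S=81.5765, (K−S)⁺=9.5435, hold=10.7529 ⇒ V=10.7529 continue | (k=6,j=3): S=97.0900, (K−S)⁺=0.0000, hold=2.8809 ⇒ V=2.8809 continue | (k=6,j=4): S=115.5537, (K−S)⁺=0.0000, hold=0.2608 ⇒ V=0.2608 continue | (k=6,j=5): S=137.5286, (K−S)⁺=0.0000, hold=0.0000 ⇒ V=0.0000 continue | (k=6,j=6): S=163.6825, (K−S)⁺=0.0000, hold=0.0000 ⇒ V=0.0000 continue  boundary S*=68.5419
step 5: (k=5,j=0): S=62.8277, (K−S)⁺=28.2923, hold=27.9318 ⇒ V=28.2923 exercise | (k=5,j=1): S=74.7757, (K−S)⁺=16.3443, hold=16.5874 ⇒ V=16.5874 continue | (k=5,j=2): S=88.9959, (K−S)⁺=2.1241, hold=6.7819 ⇒ V=6.7819 continue | (k=5,j=3): S=105.9203, (K−S)⁺=0.0000, hold=1.5619 ⇒ V=1.5619 continue | (k=5,j=4): S=126.0632, (K−S)⁺=0.0000, hold=0.1296 ⇒ V=0.1296 continue | (k=5,j=5): S=150.0367, (K−S)⁺=0.0000, hold=0.0000 ⇒ V=0.0000 continue  boundary S*=62.8277
step 4: (k=4,j=0): S=68.5419, (K−S)⁺=22.5781, hold=22.3390 ⇒ V=22.5781 exercise | (k=4,j=1): S=81.5765, (K−S)⁺=9.5435, hold=11.6283 ⇒ V=11.6283 continue | (k=4,j=2): S=97.0900, (K−S)⁺=0.0000, hold=4.1500 ⇒ V=4.1500 continue | (k=4,j=3): S=115.5537, (K−S)⁺=0.0000, hold=0.8409 ⇒ V=0.8409 continue | (k=4,j=4): S=137.5286, (K−S)⁺=0.0000, hold=0.0644 ⇒ V=0.0644 continue  boundary S*=68.5419
step 3: (k=3,j=0): S=74.7757, (K−S)⁺=16.3443, hold=17.0243 ⇒ V=17.0243 continue | (k=3,j=1): S=88.9959, (K−S)⁺=2.1241, hold=7.8503 ⇒ V=7.8503 continue | (k=3,j=2): S=105.9203, (K−S)⁺=0.0000, hold=2.4822 ⇒ V=2.4822 continue | (k=3,j=3): S=126.0632, (K−S)⁺=0.0000, hold=0.4501 ⇒ V=0.4501 continue  boundary S*=-
step 2: (k=2,j=0): S=81.5765, (K−S)⁺=9.5435, hold=12.3787 ⇒ V=12.3787 continue | (k=2,j=1): S=97.0900, (K−S)⁺=0.0000, hold=5.1403 ⇒ V=5.1403 continue | (k=2,j=2): S=115.5537, (K−S)⁺=0.0000, hold=1.4583 ⇒ V=1.4583 continue  boundary S*=-
step 1: (k=1,j=0): S=88.9959, (K−S)⁺=2.1241, hold=8.7174 ⇒ V=8.7174 continue | (k=1,j=1): S=105.9203, (K−S)⁺=0.0000, hold=3.2824 ⇒ V=3.2824 continue  boundary S*=-
step 0: (k=0,j=0): S=97.0900, (K−S)⁺=0.0000, hold=5.9706 ⇒ V=5.9706 continue  boundary S*=-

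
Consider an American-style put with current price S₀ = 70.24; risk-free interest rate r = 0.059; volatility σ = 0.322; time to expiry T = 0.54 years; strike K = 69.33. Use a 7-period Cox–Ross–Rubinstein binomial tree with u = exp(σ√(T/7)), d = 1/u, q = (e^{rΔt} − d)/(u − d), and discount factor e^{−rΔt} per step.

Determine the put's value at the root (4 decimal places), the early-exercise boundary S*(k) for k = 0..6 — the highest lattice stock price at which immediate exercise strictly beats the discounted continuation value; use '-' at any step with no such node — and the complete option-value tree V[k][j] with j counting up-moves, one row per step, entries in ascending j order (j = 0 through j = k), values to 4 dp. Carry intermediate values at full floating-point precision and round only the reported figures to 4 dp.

price = 5.4546
boundary = - - - 53.7109 49.1158 53.7109 58.7358
tree:
5.4546
8.0199 2.9707
11.4098 4.7449 1.2455
15.6191 7.3561 2.2091 0.3052
20.2142 10.9826 3.8414 0.6170 0.0000
24.4161 15.6191 6.5033 1.2475 0.0000 0.0000
28.2586 20.2142 10.5942 2.5221 0.0000 0.0000 0.0000
31.7723 24.4161 15.6191 5.0991 0.0000 0.0000 0.0000 0.0000

Δt=0.07714  u=1.09356  d=0.91445  q=0.50313  discount=0.99546
step 7 (expiry): payoffs max(K−S,0) = 31.7723 24.4161 15.6191 5.0991 0.0000 0.0000 0.0000 0.0000
step 6: (k=6,j=0): S=41.0714, (K−S)⁺=28.2586, hold=27.9437 ⇒ V=28.2586 exercise | (k=6,j=1): S=49.1158, (K−S)⁺=20.2142, hold=19.8994 ⇒ V=20.2142 exercise | (k=6,j=2): S=58.7358, (K−S)⁺=10.5942, hold=10.2794 ⇒ V=10.5942 exercise | (k=6,j=3): S=70.2400, (K−S)⁺=0.0000, hold=2.5221 ⇒ V=2.5221 continue | (k=6,j=4): S=83.9974, (K−S)⁺=0.0000, hold=0.0000 ⇒ V=0.0000 continue | (k=6,j=5): S=100.4495, (K−S)⁺=0.0000, hold=0.0000 ⇒ V=0.0000 continue | (k=6,j=6): S=120.1238, (K−S)⁺=0.0000, hold=0.0000 ⇒ V=0.0000 continue  boundary S*=58.7358
step 5: (k=5,j=0): S=44.9139, (K−S)⁺=24.4161, hold=24.1013 ⇒ V=24.4161 exercise | (k=5,j=1): S=53.7109, (K−S)⁺=15.6191, hold=15.3043 ⇒ V=15.6191 exercise | (k=5,j=2): S=64.2309, (K−S)⁺=5.0991, hold=6.5033 ⇒ V=6.5033 continue | (k=5,j=3): S=76.8113, (K−S)⁺=0.0000, hold=1.2475 ⇒ V=1.2475 continue | (k=5,j=4): S=91.8559, (K−S)⁺=0.0000, hold=0.0000 ⇒ V=0.0000 continue | (k=5,j=5): S=109.8471, (K−S)⁺=0.0000, hold=0.0000 ⇒ V=0.0000 continue  boundary S*=53.7109
step 4: (k=4,j=0): S=49.1158, (K−S)⁺=20.2142, hold=19.8994 ⇒ V=20.2142 exercise | (k=4,j=1): S=58.7358, (K−S)⁺=10.5942, hold=10.9826 ⇒ V=10.9826 continue | (k=4,j=2): S=70.2400, (K−S)⁺=0.0000, hold=3.8414 ⇒ V=3.8414 continue | (k=4,j=3): S=83.9974, (K−S)⁺=0.0000, hold=0.6170 ⇒ V=0.6170 continue | (k=4,j=4): S=100.4495, (K−S)⁺=0.0000, hold=0.0000 ⇒ V=0.0000 continue  boundary S*=49.1158
step 3: (k=3,j=0): S=53.7109, (K−S)⁺=15.6191, hold=15.4988 ⇒ V=15.6191 exercise | (k=3,j=1): S=64.2309, (K−S)⁺=5.0991, hold=7.3561 ⇒ V=7.3561 continue | (k=3,j=2): S=76.8113, (K−S)⁺=0.0000, hold=2.2091 ⇒ V=2.2091 continue | (k=3,j=3): S=91.8559, (K−S)⁺=0.0000, hold=0.3052 ⇒ V=0.3052 continue  boundary S*=53.7109
step 2: (k=2,j=0): S=58.7358, (K−S)⁺=10.5942, hold=11.4098 ⇒ V=11.4098 continue | (k=2,j=1): S=70.2400, (K−S)⁺=0.0000, hold=4.7449 ⇒ V=4.7449 continue | (k=2,j=2): S=83.9974, (K−S)⁺=0.0000, hold=1.2455 ⇒ V=1.2455 continue  boundary S*=-
step 1: (k=1,j=0): S=64.2309, (K−S)⁺=5.0991, hold=8.0199 ⇒ V=8.0199 continue | (k=1,j=1): S=76.8113, (K−S)⁺=0.0000, hold=2.9707 ⇒ V=2.9707 continue  boundary S*=-
step 0: (k=0,j=0): S=70.2400, (K−S)⁺=0.0000, hold=5.4546 ⇒ V=5.4546 continue  boundary S*=-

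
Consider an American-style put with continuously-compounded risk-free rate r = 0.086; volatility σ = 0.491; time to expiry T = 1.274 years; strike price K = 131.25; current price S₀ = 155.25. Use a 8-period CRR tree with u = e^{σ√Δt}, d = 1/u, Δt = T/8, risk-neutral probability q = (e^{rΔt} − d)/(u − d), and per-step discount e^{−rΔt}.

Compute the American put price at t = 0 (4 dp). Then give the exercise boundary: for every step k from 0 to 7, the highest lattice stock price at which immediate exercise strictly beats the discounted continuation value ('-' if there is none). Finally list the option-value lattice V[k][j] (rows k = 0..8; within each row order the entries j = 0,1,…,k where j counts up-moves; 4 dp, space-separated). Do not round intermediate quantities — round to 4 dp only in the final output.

Δt=0.15925, u=1.21645, d=0.82206, q=0.48614, disc=e^(-rΔt)=0.98640
k=8 terminal: V=max(K-S,0) → 98.8706 83.3363 60.3493 26.3342 0.0000 0.0000 0.0000 0.0000 0.0000
k=7: j=0 S=39.3881 intr=91.8619 cont=90.0767 V=91.8619[EX]; j=1 S=58.2848 intr=72.9652 cont=71.1799 V=72.9652[EX]; j=2 S=86.2473 intr=45.0027 cont=43.2174 V=45.0027[EX]; j=3 S=127.6252 intr=3.6248 cont=13.3481 V=13.3481[hold]; j=4 S=188.8543 intr=0.0000 cont=0.0000 V=0.0000[hold]; j=5 S=279.4586 intr=0.0000 cont=0.0000 V=0.0000[hold]; j=6 S=413.5310 intr=0.0000 cont=0.0000 V=0.0000[hold]; j=7 S=611.9256 intr=0.0000 cont=0.0000 V=0.0000[hold]  S*(7)=86.2473
k=6: j=0 S=47.9137 intr=83.3363 cont=81.5510 V=83.3363[EX]; j=1 S=70.9007 intr=60.3493 cont=58.5640 V=60.3493[EX]; j=2 S=104.9158 intr=26.3342 cont=29.2114 V=29.2114[hold]; j=3 S=155.2500 intr=0.0000 cont=6.7658 V=6.7658[hold]; j=4 S=229.7324 intr=0.0000 cont=0.0000 V=0.0000[hold]; j=5 S=339.9482 intr=0.0000 cont=0.0000 V=0.0000[hold]; j=6 S=503.0410 intr=0.0000 cont=0.0000 V=0.0000[hold]  S*(6)=70.9007
k=5: j=0 S=58.2848 intr=72.9652 cont=71.1799 V=72.9652[EX]; j=1 S=86.2473 intr=45.0027 cont=44.5971 V=45.0027[EX]; j=2 S=127.6252 intr=3.6248 cont=18.0509 V=18.0509[hold]; j=3 S=188.8543 intr=0.0000 cont=3.4294 V=3.4294[hold]; j=4 S=279.4586 intr=0.0000 cont=0.0000 V=0.0000[hold]; j=5 S=413.5310 intr=0.0000 cont=0.0000 V=0.0000[hold]  S*(5)=86.2473
k=4: j=0 S=70.9007 intr=60.3493 cont=58.5640 V=60.3493[EX]; j=1 S=104.9158 intr=26.3342 cont=31.4665 V=31.4665[hold]; j=2 S=155.2500 intr=0.0000 cont=10.7940 V=10.7940[hold]; j=3 S=229.7324 intr=0.0000 cont=1.7383 V=1.7383[hold]; j=4 S=339.9482 intr=0.0000 cont=0.0000 V=0.0000[hold]  S*(4)=70.9007
k=3: j=0 S=86.2473 intr=45.0027 cont=45.6785 V=45.6785[hold]; j=1 S=127.6252 intr=3.6248 cont=21.1256 V=21.1256[hold]; j=2 S=188.8543 intr=0.0000 cont=6.3048 V=6.3048[hold]; j=3 S=279.4586 intr=0.0000 cont=0.8811 V=0.8811[hold]  S*(3)=-
k=2: j=0 S=104.9158 intr=26.3342 cont=33.2834 V=33.2834[hold]; j=1 S=155.2500 intr=0.0000 cont=13.7313 V=13.7313[hold]; j=2 S=229.7324 intr=0.0000 cont=3.6182 V=3.6182[hold]  S*(2)=-
k=1: j=0 S=127.6252 intr=3.6248 cont=23.4550 V=23.4550[hold]; j=1 S=188.8543 intr=0.0000 cont=8.6951 V=8.6951[hold]  S*(1)=-
k=0: j=0 S=155.2500 intr=0.0000 cont=16.0582 V=16.0582[hold]  S*(0)=-

price = 16.0582
boundary = - - - - 70.9007 86.2473 70.9007 86.2473
tree:
16.0582
23.4550 8.6951
33.2834 13.7313 3.6182
45.6785 21.1256 6.3048 0.8811
60.3493 31.4665 10.7940 1.7383 0.0000
72.9652 45.0027 18.0509 3.4294 0.0000 0.0000
83.3363 60.3493 29.2114 6.7658 0.0000 0.0000 0.0000
91.8619 72.9652 45.0027 13.3481 0.0000 0.0000 0.0000 0.0000
98.8706 83.3363 60.3493 26.3342 0.0000 0.0000 0.0000 0.0000 0.0000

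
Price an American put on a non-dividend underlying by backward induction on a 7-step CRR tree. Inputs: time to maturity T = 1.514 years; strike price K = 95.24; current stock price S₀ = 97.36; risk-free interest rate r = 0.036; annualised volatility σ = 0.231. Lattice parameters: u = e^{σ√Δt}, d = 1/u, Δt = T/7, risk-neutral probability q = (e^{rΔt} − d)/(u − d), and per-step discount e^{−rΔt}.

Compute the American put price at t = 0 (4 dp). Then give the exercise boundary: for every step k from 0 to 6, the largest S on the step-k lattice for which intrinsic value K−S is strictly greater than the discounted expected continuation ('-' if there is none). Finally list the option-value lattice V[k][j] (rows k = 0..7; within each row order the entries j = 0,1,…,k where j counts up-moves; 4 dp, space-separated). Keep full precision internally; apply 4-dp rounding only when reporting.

price = 8.1810
boundary = - - - 70.5361 63.3513 70.5361 78.5359
tree:
8.1810
12.2383 4.4001
17.7206 7.1478 1.8222
24.7039 11.2691 3.2894 0.4376
31.8887 17.1037 5.8246 0.8990 0.0000
38.3417 24.7039 10.0487 1.8471 0.0000 0.0000
44.1374 31.8887 16.7041 3.7950 0.0000 0.0000 0.0000
49.3428 38.3417 24.7039 7.7972 0.0000 0.0000 0.0000 0.0000

Δt=0.21629, u=1.11341, d=0.89814, q=0.50948, disc=e^(-rΔt)=0.99224
k=7 terminal: V=max(K-S,0) → 49.3428 38.3417 24.7039 7.7972 0.0000 0.0000 0.0000 0.0000
k=6: j=0 S=51.1026 intr=44.1374 cont=43.3987 V=44.1374[EX]; j=1 S=63.3513 intr=31.8887 cont=31.1500 V=31.8887[EX]; j=2 S=78.5359 intr=16.7041 cont=15.9655 V=16.7041[EX]; j=3 S=97.3600 intr=0.0000 cont=3.7950 V=3.7950[hold]; j=4 S=120.6961 intr=0.0000 cont=0.0000 V=0.0000[hold]; j=5 S=149.6255 intr=0.0000 cont=0.0000 V=0.0000[hold]; j=6 S=185.4891 intr=0.0000 cont=0.0000 V=0.0000[hold]  S*(6)=78.5359
k=5: j=0 S=56.8983 intr=38.3417 cont=37.6030 V=38.3417[EX]; j=1 S=70.5361 intr=24.7039 cont=23.9652 V=24.7039[EX]; j=2 S=87.4428 intr=7.7972 cont=10.0487 V=10.0487[hold]; j=3 S=108.4019 intr=0.0000 cont=1.8471 V=1.8471[hold]; j=4 S=134.3846 intr=0.0000 cont=0.0000 V=0.0000[hold]; j=5 S=166.5950 intr=0.0000 cont=0.0000 V=0.0000[hold]  S*(5)=70.5361
k=4: j=0 S=63.3513 intr=31.8887 cont=31.1500 V=31.8887[EX]; j=1 S=78.5359 intr=16.7041 cont=17.1037 V=17.1037[hold]; j=2 S=97.3600 intr=0.0000 cont=5.8246 V=5.8246[hold]; j=3 S=120.6961 intr=0.0000 cont=0.8990 V=0.8990[hold]; j=4 S=149.6255 intr=0.0000 cont=0.0000 V=0.0000[hold]  S*(4)=63.3513
k=3: j=0 S=70.5361 intr=24.7039 cont=24.1671 V=24.7039[EX]; j=1 S=87.4428 intr=7.7972 cont=11.2691 V=11.2691[hold]; j=2 S=108.4019 intr=0.0000 cont=3.2894 V=3.2894[hold]; j=3 S=134.3846 intr=0.0000 cont=0.4376 V=0.4376[hold]  S*(3)=70.5361
k=2: j=0 S=78.5359 intr=16.7041 cont=17.7206 V=17.7206[hold]; j=1 S=97.3600 intr=0.0000 cont=7.1478 V=7.1478[hold]; j=2 S=120.6961 intr=0.0000 cont=1.8222 V=1.8222[hold]  S*(2)=-
k=1: j=0 S=87.4428 intr=7.7972 cont=12.2383 V=12.2383[hold]; j=1 S=108.4019 intr=0.0000 cont=4.4001 V=4.4001[hold]  S*(1)=-
k=0: j=0 S=97.3600 intr=0.0000 cont=8.1810 V=8.1810[hold]  S*(0)=-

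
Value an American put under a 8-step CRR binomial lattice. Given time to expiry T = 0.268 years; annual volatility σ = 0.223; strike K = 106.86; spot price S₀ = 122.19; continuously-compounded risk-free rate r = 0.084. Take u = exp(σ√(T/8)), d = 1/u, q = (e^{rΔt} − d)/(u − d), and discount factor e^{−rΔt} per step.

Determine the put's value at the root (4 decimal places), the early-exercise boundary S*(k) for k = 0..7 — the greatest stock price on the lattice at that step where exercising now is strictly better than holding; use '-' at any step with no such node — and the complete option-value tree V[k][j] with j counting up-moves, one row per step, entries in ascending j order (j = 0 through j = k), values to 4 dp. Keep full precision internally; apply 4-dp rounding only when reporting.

Δt=0.03350  u=1.04166  d=0.96001  q=0.52431  discount=0.99719
step 8 (expiry): payoffs max(K−S,0) = 18.7090 11.2112 3.0757 0.0000 0.0000 0.0000 0.0000 0.0000 0.0000
step 7: (k=7,j=0): S=91.8234, (K−S)⁺=15.0366, hold=14.7363 ⇒ V=15.0366 exercise | (k=7,j=1): S=99.6335, (K−S)⁺=7.2265, hold=6.9262 ⇒ V=7.2265 exercise | (k=7,j=2): S=108.1079, (K−S)⁺=0.0000, hold=1.4590 ⇒ V=1.4590 continue | (k=7,j=3): S=117.3031, (K−S)⁺=0.0000, hold=0.0000 ⇒ V=0.0000 continue | (k=7,j=4): S=127.2804, (K−S)⁺=0.0000, hold=0.0000 ⇒ V=0.0000 continue | (k=7,j=5): S=138.1064, (K−S)⁺=0.0000, hold=0.0000 ⇒ V=0.0000 continue | (k=7,j=6): S=149.8531, (K−S)⁺=0.0000, hold=0.0000 ⇒ V=0.0000 continue | (k=7,j=7): S=162.5990, (K−S)⁺=0.0000, hold=0.0000 ⇒ V=0.0000 continue  boundary S*=99.6335
step 6: (k=6,j=0): S=95.6488, (K−S)⁺=11.2112, hold=10.9109 ⇒ V=11.2112 exercise | (k=6,j=1): S=103.7843, (K−S)⁺=3.0757, hold=4.1907 ⇒ V=4.1907 continue | (k=6,j=2): S=112.6117, (K−S)⁺=0.0000, hold=0.6921 ⇒ V=0.6921 continue | (k=6,j=3): S=122.1900, (K−S)⁺=0.0000, hold=0.0000 ⇒ V=0.0000 continue | (k=6,j=4): S=132.5830, (K−S)⁺=0.0000, hold=0.0000 ⇒ V=0.0000 continue | (k=6,j=5): S=143.8599, (K−S)⁺=0.0000, hold=0.0000 ⇒ V=0.0000 continue | (k=6,j=6): S=156.0960, (K−S)⁺=0.0000, hold=0.0000 ⇒ V=0.0000 continue  boundary S*=95.6488
step 5: (k=5,j=0): S=99.6335, (K−S)⁺=7.2265, hold=7.5092 ⇒ V=7.5092 continue | (k=5,j=1): S=108.1079, (K−S)⁺=0.0000, hold=2.3497 ⇒ V=2.3497 continue | (k=5,j=2): S=117.3031, (K−S)⁺=0.0000, hold=0.3283 ⇒ V=0.3283 continue | (k=5,j=3): S=127.2804, (K−S)⁺=0.0000, hold=0.0000 ⇒ V=0.0000 continue | (k=5,j=4): S=138.1064, (K−S)⁺=0.0000, hold=0.0000 ⇒ V=0.0000 continue | (k=5,j=5): S=149.8531, (K−S)⁺=0.0000, hold=0.0000 ⇒ V=0.0000 continue  boundary S*=-
step 4: (k=4,j=0): S=103.7843, (K−S)⁺=3.0757, hold=4.7905 ⇒ V=4.7905 continue | (k=4,j=1): S=112.6117, (K−S)⁺=0.0000, hold=1.2862 ⇒ V=1.2862 continue | (k=4,j=2): S=122.1900, (K−S)⁺=0.0000, hold=0.1557 ⇒ V=0.1557 continue | (k=4,j=3): S=132.5830, (K−S)⁺=0.0000, hold=0.0000 ⇒ V=0.0000 continue | (k=4,j=4): S=143.8599, (K−S)⁺=0.0000, hold=0.0000 ⇒ V=0.0000 continue  boundary S*=-
step 3: (k=3,j=0): S=108.1079, (K−S)⁺=0.0000, hold=2.9449 ⇒ V=2.9449 continue | (k=3,j=1): S=117.3031, (K−S)⁺=0.0000, hold=0.6916 ⇒ V=0.6916 continue | (k=3,j=2): S=127.2804, (K−S)⁺=0.0000, hold=0.0739 ⇒ V=0.0739 continue | (k=3,j=3): S=138.1064, (K−S)⁺=0.0000, hold=0.0000 ⇒ V=0.0000 continue  boundary S*=-
step 2: (k=2,j=0): S=112.6117, (K−S)⁺=0.0000, hold=1.7585 ⇒ V=1.7585 continue | (k=2,j=1): S=122.1900, (K−S)⁺=0.0000, hold=0.3667 ⇒ V=0.3667 continue | (k=2,j=2): S=132.5830, (K−S)⁺=0.0000, hold=0.0350 ⇒ V=0.0350 continue  boundary S*=-
step 1: (k=1,j=0): S=117.3031, (K−S)⁺=0.0000, hold=1.0259 ⇒ V=1.0259 continue | (k=1,j=1): S=127.2804, (K−S)⁺=0.0000, hold=0.1922 ⇒ V=0.1922 continue  boundary S*=-
step 0: (k=0,j=0): S=122.1900, (K−S)⁺=0.0000, hold=0.5871 ⇒ V=0.5871 continue  boundary S*=-

price = 0.5871
boundary = - - - - - - 95.6488 99.6335
tree:
0.5871
1.0259 0.1922
1.7585 0.3667 0.0350
2.9449 0.6916 0.0739 0.0000
4.7905 1.2862 0.1557 0.0000 0.0000
7.5092 2.3497 0.3283 0.0000 0.0000 0.0000
11.2112 4.1907 0.6921 0.0000 0.0000 0.0000 0.0000
15.0366 7.2265 1.4590 0.0000 0.0000 0.0000 0.0000 0.0000
18.7090 11.2112 3.0757 0.0000 0.0000 0.0000 0.0000 0.0000 0.0000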